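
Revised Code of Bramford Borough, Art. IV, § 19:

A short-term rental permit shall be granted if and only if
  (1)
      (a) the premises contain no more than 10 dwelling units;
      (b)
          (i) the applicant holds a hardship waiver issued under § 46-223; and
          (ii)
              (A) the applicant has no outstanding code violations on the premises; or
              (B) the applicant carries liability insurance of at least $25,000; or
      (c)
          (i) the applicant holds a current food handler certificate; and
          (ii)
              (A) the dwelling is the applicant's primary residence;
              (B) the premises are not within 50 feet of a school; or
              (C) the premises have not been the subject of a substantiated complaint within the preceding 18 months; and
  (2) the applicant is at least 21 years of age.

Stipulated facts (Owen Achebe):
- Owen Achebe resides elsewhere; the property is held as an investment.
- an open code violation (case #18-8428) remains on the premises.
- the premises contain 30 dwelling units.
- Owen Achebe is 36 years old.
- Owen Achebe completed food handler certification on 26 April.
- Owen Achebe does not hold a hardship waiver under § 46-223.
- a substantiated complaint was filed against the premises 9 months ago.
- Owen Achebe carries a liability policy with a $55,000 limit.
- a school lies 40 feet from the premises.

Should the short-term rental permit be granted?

No — denied.

(a) ≤ 10 units — not met.
(i) hardship waiver — not satisfied.
(A) no code violations — fails.
(B) insurance ≥ $25,000 — holds.
(ii): F OR T → true.
So (b) is not satisfied (F AND T).
(i) food handler cert. — holds.
(A) primary residence — not satisfied.
(B) ≥50 ft from school — fails.
(C) no complaint in 18 mo. — fails.
(ii): F OR F OR F → false.
(c): T AND F → false.
So (1) is not satisfied (F OR F OR F).
(2) age ≥ 21 — satisfied.
Overall = F AND T = false.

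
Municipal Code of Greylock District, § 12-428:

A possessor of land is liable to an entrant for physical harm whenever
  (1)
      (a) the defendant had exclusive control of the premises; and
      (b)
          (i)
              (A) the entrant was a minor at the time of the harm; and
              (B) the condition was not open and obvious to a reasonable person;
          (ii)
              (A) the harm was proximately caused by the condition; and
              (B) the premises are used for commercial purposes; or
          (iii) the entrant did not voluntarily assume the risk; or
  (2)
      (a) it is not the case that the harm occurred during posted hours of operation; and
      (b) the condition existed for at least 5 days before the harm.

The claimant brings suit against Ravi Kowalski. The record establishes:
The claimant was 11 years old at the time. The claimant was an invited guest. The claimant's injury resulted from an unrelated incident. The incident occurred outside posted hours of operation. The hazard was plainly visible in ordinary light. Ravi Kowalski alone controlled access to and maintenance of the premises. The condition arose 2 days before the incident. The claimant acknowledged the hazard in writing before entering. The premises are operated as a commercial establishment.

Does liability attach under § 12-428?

(a) exclusive control — holds.
(A) entrant a minor — met.
(B) not open/obvious — fails.
(i): T AND F → false.
(A) proximate cause — not satisfied.
(B) commercial use — met.
So (ii) is not satisfied (F AND T).
(iii) no assumed risk — not met.
(b): F OR F OR F → false.
(1): T AND F → false.
(a) not (during posted hours) — satisfied.
(b) condition ≥5 days old — not met.
(2): T AND F → false.
Overall = F OR F = false.

No — not liable.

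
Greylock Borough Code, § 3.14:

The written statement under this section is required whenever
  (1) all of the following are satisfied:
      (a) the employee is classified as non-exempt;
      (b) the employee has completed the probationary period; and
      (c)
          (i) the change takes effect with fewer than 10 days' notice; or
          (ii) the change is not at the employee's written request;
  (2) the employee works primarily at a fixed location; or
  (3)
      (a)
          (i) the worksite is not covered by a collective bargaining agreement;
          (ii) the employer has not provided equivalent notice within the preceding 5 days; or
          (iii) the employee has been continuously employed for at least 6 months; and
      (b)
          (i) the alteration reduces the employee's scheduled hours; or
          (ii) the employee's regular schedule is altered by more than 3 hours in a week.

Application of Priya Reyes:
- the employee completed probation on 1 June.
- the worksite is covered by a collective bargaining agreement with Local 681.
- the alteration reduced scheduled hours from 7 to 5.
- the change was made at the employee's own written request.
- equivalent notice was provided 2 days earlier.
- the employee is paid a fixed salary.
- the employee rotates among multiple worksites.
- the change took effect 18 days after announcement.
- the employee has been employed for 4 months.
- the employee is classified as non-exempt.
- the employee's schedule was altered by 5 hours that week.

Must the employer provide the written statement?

No — not required.

(a) non-exempt — holds.
(b) past probation — holds.
(i) < 10 days' notice — not met.
(ii) not employee-requested — not met.
(c) = F OR F = false.
(1) = T AND T AND F = false.
(2) fixed location — not met.
(i) no CBA — not satisfied.
(ii) no recent notice — fails.
(iii) tenure ≥ 6 mo. — not met.
So (a) is not satisfied (F OR F OR F).
(i) hours reduced — met.
(ii) schedule shift > 3h — holds.
(b) = T OR T = true.
(3): F AND T → false.
So Overall is not satisfied (F OR F OR F).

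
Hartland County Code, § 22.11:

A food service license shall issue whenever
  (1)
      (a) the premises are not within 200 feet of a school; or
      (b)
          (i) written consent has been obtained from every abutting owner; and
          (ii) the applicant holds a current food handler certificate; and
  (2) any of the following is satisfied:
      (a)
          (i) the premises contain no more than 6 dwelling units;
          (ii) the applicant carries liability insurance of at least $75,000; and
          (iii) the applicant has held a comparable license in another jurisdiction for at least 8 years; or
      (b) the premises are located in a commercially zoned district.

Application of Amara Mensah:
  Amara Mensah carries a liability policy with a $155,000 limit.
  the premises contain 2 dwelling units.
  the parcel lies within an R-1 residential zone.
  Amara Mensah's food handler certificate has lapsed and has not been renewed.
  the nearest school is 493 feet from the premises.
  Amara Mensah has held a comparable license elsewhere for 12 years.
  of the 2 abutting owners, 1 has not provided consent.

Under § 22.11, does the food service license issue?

Yes — granted.

(a) ≥200 ft from school — holds.
(i) all abutters consent — not satisfied.
(ii) food handler cert. — fails.
(b) = F AND F = false.
So (1) is satisfied (T OR F).
(i) ≤ 6 units — holds.
(ii) insurance ≥ $75,000 — holds.
(iii) prior license ≥ 8 yr — holds.
(a): T AND T AND T → true.
(b) commercially zoned — not satisfied.
(2) = T OR F = true.
So Overall is satisfied (T AND T).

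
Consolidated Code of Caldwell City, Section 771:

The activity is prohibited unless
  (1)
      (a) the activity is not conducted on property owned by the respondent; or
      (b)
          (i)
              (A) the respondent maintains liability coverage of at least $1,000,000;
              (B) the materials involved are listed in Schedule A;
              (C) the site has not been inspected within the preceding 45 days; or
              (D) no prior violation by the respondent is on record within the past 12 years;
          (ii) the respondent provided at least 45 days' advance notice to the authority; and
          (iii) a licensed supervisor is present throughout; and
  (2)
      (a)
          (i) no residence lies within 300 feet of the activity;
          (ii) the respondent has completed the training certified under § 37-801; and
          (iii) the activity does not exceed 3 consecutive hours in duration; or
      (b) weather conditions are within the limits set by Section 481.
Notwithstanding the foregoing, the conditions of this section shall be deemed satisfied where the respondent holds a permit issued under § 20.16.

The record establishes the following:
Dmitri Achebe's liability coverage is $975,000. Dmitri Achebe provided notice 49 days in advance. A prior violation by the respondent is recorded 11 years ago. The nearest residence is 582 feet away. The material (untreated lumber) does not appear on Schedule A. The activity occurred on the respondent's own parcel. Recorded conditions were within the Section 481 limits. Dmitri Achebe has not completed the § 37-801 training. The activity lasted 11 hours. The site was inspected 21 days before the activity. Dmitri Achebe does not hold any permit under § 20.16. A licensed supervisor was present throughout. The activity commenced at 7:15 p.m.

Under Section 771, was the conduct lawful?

(a) not (own property) — fails.
(A) coverage ≥ $1,000,000 — not met.
(B) Schedule A material — not satisfied.
(C) not (site inspected) — not met.
(D) no prior violation — not met.
So (i) is not satisfied (F OR F OR F OR F).
(ii) ≥45 days' notice — satisfied.
(iii) supervisor present — met.
So (b) is not satisfied (F AND T AND T).
(1) = F OR F = false.
(i) no residence in 300 ft — satisfied.
(ii) training certified — not satisfied.
(iii) ≤ 3 hrs duration — fails.
(a) = T AND F AND F = false.
(b) weather ok — holds.
(2) = F OR T = true.
So Overall is not satisfied (F AND T).
Exception (holds permit) — not satisfied.
Result: main false OR exception false → false.

No — unlawful.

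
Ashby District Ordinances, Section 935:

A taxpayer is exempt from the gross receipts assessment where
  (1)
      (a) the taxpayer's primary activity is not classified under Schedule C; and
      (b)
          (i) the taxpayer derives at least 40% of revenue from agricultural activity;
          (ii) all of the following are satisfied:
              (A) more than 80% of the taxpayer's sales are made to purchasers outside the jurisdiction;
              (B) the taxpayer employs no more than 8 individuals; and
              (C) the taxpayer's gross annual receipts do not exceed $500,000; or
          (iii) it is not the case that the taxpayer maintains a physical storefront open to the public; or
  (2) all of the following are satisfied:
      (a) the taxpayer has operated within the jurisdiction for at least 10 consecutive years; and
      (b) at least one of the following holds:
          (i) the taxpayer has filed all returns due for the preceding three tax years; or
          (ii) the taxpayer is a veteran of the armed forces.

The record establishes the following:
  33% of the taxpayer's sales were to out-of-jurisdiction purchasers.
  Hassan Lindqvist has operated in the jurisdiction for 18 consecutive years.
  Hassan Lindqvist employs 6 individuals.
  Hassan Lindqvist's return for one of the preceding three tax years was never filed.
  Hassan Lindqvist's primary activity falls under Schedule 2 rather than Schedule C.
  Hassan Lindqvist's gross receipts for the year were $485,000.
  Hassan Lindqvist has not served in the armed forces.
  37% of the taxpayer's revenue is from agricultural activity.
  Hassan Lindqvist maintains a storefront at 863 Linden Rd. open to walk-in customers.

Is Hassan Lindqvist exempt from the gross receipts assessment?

(a) not (Schedule C activity) — met.
(i) ≥40% agricultural — not satisfied.
(A) >80% out-of-jur. sales — fails.
(B) ≤ 8 employees — holds.
(C) receipts ≤ $500,000 — holds.
So (ii) is not satisfied (F AND T AND T).
(iii) not (has storefront) — not met.
So (b) is not satisfied (F OR F OR F).
(1) = T AND F = false.
(a) ≥ 10 yrs in jurisdiction — met.
(i) returns current — fails.
(ii) veteran — not satisfied.
(b) = F OR F = false.
So (2) is not satisfied (T AND F).
Overall: F OR F → false.

No — not exempt.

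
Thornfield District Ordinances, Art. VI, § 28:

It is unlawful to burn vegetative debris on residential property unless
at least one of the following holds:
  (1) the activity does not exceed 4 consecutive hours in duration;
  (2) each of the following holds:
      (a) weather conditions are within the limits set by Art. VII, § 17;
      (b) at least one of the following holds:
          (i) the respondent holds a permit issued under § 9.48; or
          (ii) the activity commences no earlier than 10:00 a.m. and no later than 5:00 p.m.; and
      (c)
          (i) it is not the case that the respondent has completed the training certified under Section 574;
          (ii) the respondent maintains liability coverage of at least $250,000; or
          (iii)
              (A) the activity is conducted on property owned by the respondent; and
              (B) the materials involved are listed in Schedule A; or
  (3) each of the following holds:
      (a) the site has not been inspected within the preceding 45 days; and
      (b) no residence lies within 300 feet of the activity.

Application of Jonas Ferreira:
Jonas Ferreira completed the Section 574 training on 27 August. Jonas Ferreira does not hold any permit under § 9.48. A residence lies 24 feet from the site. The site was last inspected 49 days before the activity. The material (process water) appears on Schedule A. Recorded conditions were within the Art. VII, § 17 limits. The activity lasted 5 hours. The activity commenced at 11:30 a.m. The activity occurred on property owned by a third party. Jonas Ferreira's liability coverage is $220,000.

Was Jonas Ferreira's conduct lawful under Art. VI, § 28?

(1) ≤ 4 hrs duration — not met.
(a) weather ok — satisfied.
(i) holds permit — not met.
(ii) start within hours — satisfied.
(b) = F OR T = true.
(i) not (training certified) — not satisfied.
(ii) coverage ≥ $250,000 — not met.
(A) own property — not met.
(B) Schedule A material — satisfied.
(iii) = F AND T = false.
(c) = F OR F OR F = false.
(2): T AND T AND F → false.
(a) not (site inspected) — holds.
(b) no residence in 300 ft — not satisfied.
So (3) is not satisfied (T AND F).
So Overall is not satisfied (F OR F OR F).

No — unlawful.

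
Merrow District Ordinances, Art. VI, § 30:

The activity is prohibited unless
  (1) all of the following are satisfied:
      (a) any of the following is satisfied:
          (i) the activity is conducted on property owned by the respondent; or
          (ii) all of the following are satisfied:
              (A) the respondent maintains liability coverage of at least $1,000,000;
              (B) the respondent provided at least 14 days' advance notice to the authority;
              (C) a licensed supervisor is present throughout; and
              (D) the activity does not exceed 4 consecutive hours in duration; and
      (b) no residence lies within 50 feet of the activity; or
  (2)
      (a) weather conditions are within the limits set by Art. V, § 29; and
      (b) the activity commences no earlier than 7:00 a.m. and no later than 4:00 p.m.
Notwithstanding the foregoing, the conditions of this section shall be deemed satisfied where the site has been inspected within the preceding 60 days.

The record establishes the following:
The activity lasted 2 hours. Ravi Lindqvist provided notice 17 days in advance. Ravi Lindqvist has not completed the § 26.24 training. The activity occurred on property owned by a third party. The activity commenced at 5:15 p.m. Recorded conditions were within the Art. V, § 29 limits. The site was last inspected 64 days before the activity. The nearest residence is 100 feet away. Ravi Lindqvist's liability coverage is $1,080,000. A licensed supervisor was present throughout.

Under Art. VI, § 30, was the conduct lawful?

(i) own property — fails.
(A) coverage ≥ $1,000,000 — holds.
(B) ≥14 days' notice — satisfied.
(C) supervisor present — holds.
(D) ≤ 4 hrs duration — met.
(ii) = T AND T AND T AND T = true.
(a) = F OR T = true.
(b) no residence in 50 ft — holds.
(1): T AND T → true.
(a) weather ok — met.
(b) start within hours — not satisfied.
So (2) is not satisfied (T AND F).
So Overall is satisfied (T OR F).
Exception (site inspected) — not satisfied.
Result: main true OR exception false → true.

Yes — lawful.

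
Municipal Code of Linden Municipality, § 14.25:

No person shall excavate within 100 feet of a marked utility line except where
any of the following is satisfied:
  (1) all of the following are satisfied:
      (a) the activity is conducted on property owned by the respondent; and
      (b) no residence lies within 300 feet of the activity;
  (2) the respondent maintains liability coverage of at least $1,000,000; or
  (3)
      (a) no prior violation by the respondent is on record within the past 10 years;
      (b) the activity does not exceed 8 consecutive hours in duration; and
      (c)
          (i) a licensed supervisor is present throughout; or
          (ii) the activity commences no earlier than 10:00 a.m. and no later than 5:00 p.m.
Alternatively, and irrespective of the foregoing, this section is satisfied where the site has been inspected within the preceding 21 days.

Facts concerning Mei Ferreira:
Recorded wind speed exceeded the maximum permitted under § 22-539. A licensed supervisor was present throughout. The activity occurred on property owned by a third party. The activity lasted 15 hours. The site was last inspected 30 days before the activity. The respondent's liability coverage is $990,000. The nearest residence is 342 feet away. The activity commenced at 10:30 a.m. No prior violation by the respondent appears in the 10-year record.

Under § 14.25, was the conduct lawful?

(a) own property — not met.
(b) no residence in 300 ft — met.
(1): F AND T → false.
(2) coverage ≥ $1,000,000 — fails.
(a) no prior violation — met.
(b) ≤ 8 hrs duration — fails.
(i) supervisor present — holds.
(ii) start within hours — holds.
(c) = T OR T = true.
So (3) is not satisfied (T AND F AND T).
Overall: F OR F OR F → false.
Exception (site inspected) — not satisfied.
Result: main false OR exception false → false.

No — unlawful.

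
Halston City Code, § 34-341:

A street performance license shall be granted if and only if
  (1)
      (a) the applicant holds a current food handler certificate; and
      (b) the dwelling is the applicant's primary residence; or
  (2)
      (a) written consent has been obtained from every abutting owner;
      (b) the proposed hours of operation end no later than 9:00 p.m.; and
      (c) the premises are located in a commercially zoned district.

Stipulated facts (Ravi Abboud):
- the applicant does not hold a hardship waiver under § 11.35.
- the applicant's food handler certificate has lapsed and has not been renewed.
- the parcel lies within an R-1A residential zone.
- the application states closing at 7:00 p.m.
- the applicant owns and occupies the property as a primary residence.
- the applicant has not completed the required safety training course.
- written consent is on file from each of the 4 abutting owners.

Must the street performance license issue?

(a) food handler cert. — not met.
(b) primary residence — met.
So (1) is not satisfied (F AND T).
(a) all abutters consent — holds.
(b) closes by 9 p.m. — satisfied.
(c) commercially zoned — not met.
So (2) is not satisfied (T AND T AND F).
So Overall is not satisfied (F OR F).

No — denied.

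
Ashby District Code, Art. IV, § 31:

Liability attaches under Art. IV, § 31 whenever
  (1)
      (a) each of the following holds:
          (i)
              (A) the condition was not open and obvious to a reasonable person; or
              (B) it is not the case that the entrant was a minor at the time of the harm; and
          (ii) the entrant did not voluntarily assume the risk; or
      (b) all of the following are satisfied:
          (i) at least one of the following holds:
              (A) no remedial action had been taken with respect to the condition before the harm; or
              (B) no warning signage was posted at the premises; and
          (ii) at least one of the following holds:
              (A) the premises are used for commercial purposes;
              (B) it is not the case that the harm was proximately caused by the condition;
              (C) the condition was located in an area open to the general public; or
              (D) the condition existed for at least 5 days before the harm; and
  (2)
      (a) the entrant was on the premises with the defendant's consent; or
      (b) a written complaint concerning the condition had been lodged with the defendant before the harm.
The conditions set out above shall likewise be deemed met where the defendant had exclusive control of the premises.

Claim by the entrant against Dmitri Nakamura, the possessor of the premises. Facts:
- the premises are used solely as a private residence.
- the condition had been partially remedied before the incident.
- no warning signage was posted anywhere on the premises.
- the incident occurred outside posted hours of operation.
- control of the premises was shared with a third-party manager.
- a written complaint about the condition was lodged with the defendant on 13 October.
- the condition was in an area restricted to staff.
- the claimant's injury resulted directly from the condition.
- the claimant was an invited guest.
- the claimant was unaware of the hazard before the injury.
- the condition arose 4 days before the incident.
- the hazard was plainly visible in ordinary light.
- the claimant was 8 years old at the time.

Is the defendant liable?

(A) not open/obvious — fails.
(B) not (entrant a minor) — fails.
So (i) is not satisfied (F OR F).
(ii) no assumed risk — satisfied.
(a): F AND T → false.
(A) no remedial action — fails.
(B) no signage posted — holds.
(i) = F OR T = true.
(A) commercial use — fails.
(B) not (proximate cause) — fails.
(C) public area — fails.
(D) condition ≥5 days old — not satisfied.
So (ii) is not satisfied (F OR F OR F OR F).
(b): T AND F → false.
(1): F OR F → false.
(a) consent to enter — holds.
(b) complaint lodged — met.
(2) = T OR T = true.
So Overall is not satisfied (F AND T).
Exception (exclusive control) — not satisfied.
Result: main false OR exception false → false.

No — not liable.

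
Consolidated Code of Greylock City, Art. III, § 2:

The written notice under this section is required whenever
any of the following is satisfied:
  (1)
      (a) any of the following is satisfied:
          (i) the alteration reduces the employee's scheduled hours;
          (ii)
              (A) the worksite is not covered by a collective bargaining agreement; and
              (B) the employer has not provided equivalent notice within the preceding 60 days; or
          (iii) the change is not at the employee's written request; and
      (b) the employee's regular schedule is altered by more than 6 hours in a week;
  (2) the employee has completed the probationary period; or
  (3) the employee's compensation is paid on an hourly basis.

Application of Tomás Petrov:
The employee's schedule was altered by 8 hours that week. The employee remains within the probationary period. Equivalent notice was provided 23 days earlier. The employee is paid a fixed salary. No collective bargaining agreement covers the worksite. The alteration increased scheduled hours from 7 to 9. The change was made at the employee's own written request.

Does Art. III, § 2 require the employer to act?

No — not required.

(i) hours reduced — not satisfied.
(A) no CBA — satisfied.
(B) no recent notice — not satisfied.
So (ii) is not satisfied (T AND F).
(iii) not employee-requested — not satisfied.
So (a) is not satisfied (F OR F OR F).
(b) schedule shift > 6h — satisfied.
So (1) is not satisfied (F AND T).
(2) past probation — fails.
(3) hourly-paid — not satisfied.
So Overall is not satisfied (F OR F OR F).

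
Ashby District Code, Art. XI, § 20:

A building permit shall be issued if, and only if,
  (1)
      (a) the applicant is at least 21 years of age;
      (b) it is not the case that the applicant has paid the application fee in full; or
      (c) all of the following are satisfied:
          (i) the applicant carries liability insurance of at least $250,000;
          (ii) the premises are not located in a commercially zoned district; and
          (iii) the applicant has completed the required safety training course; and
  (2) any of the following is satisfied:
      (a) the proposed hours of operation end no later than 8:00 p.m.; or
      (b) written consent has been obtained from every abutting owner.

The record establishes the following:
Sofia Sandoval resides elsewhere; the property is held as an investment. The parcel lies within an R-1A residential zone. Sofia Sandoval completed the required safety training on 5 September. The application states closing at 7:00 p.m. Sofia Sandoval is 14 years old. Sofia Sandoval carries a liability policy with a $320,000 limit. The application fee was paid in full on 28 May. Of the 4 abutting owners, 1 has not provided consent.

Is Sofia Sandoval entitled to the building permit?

Yes — granted.

(a) age ≥ 21 — fails.
(b) not (fee paid) — fails.
(i) insurance ≥ $250,000 — holds.
(ii) not (commercially zoned) — holds.
(iii) safety training — satisfied.
So (c) is satisfied (T AND T AND T).
(1): F OR F OR T → true.
(a) closes by 8 p.m. — holds.
(b) all abutters consent — fails.
So (2) is satisfied (T OR F).
So Overall is satisfied (T AND T).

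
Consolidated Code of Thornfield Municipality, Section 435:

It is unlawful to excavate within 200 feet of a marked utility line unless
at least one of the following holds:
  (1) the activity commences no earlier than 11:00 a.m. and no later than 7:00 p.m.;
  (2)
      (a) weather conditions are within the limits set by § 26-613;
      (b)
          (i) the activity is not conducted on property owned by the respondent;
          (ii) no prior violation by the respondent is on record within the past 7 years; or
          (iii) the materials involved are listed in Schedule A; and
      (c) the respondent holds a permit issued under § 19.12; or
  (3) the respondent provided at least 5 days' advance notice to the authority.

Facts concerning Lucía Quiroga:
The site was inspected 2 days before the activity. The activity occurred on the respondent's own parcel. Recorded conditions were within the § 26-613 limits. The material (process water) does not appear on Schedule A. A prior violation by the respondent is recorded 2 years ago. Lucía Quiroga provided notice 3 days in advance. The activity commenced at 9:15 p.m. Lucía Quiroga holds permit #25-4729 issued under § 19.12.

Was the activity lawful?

No — unlawful.

(1) start within hours — fails.
(a) weather ok — holds.
(i) not (own property) — not met.
(ii) no prior violation — fails.
(iii) Schedule A material — fails.
(b) = F OR F OR F = false.
(c) holds permit — satisfied.
(2) = T AND F AND T = false.
(3) ≥5 days' notice — fails.
Overall: F OR F OR F → false.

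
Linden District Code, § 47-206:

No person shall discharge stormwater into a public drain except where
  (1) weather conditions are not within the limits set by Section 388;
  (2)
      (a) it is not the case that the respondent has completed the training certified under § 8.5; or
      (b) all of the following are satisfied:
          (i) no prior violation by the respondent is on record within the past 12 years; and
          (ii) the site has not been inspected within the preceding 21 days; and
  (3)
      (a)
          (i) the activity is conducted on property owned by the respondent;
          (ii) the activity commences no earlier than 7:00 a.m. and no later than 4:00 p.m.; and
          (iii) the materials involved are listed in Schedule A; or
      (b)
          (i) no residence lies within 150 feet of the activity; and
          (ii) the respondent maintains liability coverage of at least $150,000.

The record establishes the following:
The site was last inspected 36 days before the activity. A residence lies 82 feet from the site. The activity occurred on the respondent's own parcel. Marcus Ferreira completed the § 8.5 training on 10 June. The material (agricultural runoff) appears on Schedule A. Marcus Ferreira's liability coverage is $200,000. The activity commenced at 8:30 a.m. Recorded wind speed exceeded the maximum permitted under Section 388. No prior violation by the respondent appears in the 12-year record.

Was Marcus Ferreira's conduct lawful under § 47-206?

(1) not (weather ok) — satisfied.
(a) not (training certified) — not satisfied.
(i) no prior violation — met.
(ii) not (site inspected) — satisfied.
(b) = T AND T = true.
(2) = F OR T = true.
(i) own property — satisfied.
(ii) start within hours — holds.
(iii) Schedule A material — holds.
(a) = T AND T AND T = true.
(i) no residence in 150 ft — not met.
(ii) coverage ≥ $150,000 — satisfied.
(b): F AND T → false.
(3) = T OR F = true.
Overall = T AND T AND T = true.

Yes — lawful.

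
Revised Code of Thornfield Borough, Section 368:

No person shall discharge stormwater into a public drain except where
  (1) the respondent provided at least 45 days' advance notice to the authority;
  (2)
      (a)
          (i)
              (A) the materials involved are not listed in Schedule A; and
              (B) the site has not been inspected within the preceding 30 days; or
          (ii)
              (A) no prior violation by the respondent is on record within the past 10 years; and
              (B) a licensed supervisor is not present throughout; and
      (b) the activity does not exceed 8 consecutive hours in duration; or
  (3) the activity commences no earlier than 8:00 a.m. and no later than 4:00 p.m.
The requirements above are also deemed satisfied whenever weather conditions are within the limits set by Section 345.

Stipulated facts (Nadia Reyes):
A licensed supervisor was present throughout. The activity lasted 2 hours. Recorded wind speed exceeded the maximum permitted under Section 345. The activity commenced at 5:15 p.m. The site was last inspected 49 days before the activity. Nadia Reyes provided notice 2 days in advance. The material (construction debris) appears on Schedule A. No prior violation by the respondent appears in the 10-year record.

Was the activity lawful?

No — unlawful.

(1) ≥45 days' notice — not met.
(A) not (Schedule A material) — not met.
(B) not (site inspected) — satisfied.
(i) = F AND T = false.
(A) no prior violation — holds.
(B) not (supervisor present) — not satisfied.
So (ii) is not satisfied (T AND F).
So (a) is not satisfied (F OR F).
(b) ≤ 8 hrs duration — holds.
So (2) is not satisfied (F AND T).
(3) start within hours — not satisfied.
Overall = F OR F OR F = false.
Exception (weather ok) — not satisfied.
Result: main false OR exception false → false.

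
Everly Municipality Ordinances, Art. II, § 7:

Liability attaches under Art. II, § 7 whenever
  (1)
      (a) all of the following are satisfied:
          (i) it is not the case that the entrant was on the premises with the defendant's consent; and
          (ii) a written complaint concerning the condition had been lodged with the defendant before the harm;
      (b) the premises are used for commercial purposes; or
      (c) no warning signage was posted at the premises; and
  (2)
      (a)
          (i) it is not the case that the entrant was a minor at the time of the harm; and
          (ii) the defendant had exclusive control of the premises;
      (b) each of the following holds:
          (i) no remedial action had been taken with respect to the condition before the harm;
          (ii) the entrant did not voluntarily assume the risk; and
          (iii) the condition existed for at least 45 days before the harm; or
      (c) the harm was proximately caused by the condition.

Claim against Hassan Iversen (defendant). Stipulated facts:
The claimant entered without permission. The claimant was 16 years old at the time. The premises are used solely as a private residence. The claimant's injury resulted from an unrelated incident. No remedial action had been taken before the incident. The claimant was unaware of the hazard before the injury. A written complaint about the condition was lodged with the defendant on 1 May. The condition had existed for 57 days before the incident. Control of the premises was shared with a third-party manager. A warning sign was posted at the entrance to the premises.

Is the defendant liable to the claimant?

(i) not (consent to enter) — satisfied.
(ii) complaint lodged — satisfied.
(a) = T AND T = true.
(b) commercial use — fails.
(c) no signage posted — fails.
So (1) is satisfied (T OR F OR F).
(i) not (entrant a minor) — fails.
(ii) exclusive control — not satisfied.
So (a) is not satisfied (F AND F).
(i) no remedial action — satisfied.
(ii) no assumed risk — satisfied.
(iii) condition ≥45 days old — met.
(b) = T AND T AND T = true.
(c) proximate cause — not satisfied.
(2) = F OR T OR F = true.
Overall = T AND T = true.

Yes — liable.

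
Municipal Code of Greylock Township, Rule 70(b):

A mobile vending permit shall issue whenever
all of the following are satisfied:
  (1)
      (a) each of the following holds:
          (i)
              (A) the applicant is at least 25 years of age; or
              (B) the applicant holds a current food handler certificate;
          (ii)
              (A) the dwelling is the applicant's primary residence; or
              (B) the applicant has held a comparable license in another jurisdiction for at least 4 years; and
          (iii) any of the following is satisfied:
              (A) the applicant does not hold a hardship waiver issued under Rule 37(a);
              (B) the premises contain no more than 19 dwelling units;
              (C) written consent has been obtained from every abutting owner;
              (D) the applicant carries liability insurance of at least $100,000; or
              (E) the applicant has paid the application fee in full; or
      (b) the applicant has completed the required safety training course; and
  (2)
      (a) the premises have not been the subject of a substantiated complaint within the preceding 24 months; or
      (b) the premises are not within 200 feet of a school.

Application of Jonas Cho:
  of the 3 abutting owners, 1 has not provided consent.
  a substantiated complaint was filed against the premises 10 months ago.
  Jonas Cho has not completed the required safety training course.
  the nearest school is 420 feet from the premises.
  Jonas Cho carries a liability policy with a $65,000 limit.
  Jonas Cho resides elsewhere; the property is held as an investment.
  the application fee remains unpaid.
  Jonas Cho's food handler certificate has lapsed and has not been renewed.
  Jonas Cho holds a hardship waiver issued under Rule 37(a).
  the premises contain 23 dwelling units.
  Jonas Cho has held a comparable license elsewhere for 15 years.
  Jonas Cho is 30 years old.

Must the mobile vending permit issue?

(A) age ≥ 25 — satisfied.
(B) food handler cert. — fails.
So (i) is satisfied (T OR F).
(A) primary residence — not met.
(B) prior license ≥ 4 yr — met.
So (ii) is satisfied (F OR T).
(A) not (hardship waiver) — not satisfied.
(B) ≤ 19 units — not satisfied.
(C) all abutters consent — not satisfied.
(D) insurance ≥ $100,000 — fails.
(E) fee paid — fails.
(iii): F OR F OR F OR F OR F → false.
(a) = T AND T AND F = false.
(b) safety training — not met.
So (1) is not satisfied (F OR F).
(a) no complaint in 24 mo. — not met.
(b) ≥200 ft from school — met.
(2) = F OR T = true.
So Overall is not satisfied (F AND T).

No — denied.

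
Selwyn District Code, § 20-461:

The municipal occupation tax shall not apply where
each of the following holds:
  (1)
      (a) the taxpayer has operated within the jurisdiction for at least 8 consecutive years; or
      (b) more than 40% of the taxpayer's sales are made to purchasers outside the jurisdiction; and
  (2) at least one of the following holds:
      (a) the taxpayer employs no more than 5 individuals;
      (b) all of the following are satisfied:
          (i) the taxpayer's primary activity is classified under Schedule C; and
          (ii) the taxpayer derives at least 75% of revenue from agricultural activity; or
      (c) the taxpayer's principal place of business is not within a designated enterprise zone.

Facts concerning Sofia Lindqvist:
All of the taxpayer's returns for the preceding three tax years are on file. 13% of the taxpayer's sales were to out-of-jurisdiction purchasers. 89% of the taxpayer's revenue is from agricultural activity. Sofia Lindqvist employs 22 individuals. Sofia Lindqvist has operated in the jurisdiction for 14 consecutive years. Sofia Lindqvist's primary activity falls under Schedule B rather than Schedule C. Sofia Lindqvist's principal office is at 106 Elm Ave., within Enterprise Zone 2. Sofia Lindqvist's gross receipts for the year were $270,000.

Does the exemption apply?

No — not exempt.

(a) ≥ 8 yrs in jurisdiction — satisfied.
(b) >40% out-of-jur. sales — not satisfied.
(1): T OR F → true.
(a) ≤ 5 employees — not satisfied.
(i) Schedule C activity — not satisfied.
(ii) ≥75% agricultural — met.
So (b) is not satisfied (F AND T).
(c) not (in enterprise zone) — not met.
So (2) is not satisfied (F OR F OR F).
Overall = T AND F = false.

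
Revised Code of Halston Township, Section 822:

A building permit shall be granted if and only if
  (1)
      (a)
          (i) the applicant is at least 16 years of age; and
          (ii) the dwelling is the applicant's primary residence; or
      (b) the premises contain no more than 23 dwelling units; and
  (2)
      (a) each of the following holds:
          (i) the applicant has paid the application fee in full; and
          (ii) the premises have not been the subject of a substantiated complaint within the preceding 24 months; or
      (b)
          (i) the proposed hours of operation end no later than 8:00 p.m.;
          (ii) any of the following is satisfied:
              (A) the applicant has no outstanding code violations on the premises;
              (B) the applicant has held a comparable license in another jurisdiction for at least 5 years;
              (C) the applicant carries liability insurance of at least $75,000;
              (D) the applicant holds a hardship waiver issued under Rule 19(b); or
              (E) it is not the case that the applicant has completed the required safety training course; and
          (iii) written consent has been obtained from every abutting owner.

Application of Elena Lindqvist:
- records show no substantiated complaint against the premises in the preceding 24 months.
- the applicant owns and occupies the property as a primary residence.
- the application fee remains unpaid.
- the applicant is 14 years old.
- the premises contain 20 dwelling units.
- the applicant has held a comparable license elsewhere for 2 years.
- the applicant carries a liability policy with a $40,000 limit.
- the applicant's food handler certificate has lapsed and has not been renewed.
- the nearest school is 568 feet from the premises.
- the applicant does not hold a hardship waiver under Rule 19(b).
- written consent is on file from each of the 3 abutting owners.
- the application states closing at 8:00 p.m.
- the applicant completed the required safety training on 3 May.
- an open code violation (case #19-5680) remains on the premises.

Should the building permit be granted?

No — denied.

(i) age ≥ 16 — fails.
(ii) primary residence — satisfied.
(a) = F AND T = false.
(b) ≤ 23 units — met.
So (1) is satisfied (F OR T).
(i) fee paid — fails.
(ii) no complaint in 24 mo. — satisfied.
(a): F AND T → false.
(i) closes by 8 p.m. — met.
(A) no code violations — fails.
(B) prior license ≥ 5 yr — not met.
(C) insurance ≥ $75,000 — not satisfied.
(D) hardship waiver — not met.
(E) not (safety training) — fails.
(ii): F OR F OR F OR F OR F → false.
(iii) all abutters consent — satisfied.
(b): T AND F AND T → false.
(2): F OR F → false.
Overall: T AND F → false.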